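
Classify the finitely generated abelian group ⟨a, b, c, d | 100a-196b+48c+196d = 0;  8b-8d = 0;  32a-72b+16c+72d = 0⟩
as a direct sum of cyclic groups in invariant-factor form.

rank_ℚ(R)=3; free=4−3=1
SNF(R) diag = [4, 8, 16] → torsion [4, 8, 16]

Answer: M ≅ ℤ^1 ⊕ ℤ/4 ⊕ ℤ/8 ⊕ ℤ/16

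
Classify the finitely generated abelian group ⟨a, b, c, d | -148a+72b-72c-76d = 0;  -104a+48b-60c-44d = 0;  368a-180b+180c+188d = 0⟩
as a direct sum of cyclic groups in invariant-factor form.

Answer: M ≅ ℤ^1 ⊕ ℤ/4 ⊕ ℤ/12 ⊕ ℤ/36

Derivation:
rank_ℚ(R)=3; free=4−3=1
SNF(R) diag = [4, 12, 36] → torsion [4, 12, 36]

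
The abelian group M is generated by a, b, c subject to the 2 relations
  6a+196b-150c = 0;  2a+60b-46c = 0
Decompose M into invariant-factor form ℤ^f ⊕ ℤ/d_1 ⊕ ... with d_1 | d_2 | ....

rank_ℚ(R)=2; free=3−2=1
SNF(R) diag = [2, 4] → torsion [2, 4]

Answer: M ≅ ℤ^1 ⊕ ℤ/2 ⊕ ℤ/4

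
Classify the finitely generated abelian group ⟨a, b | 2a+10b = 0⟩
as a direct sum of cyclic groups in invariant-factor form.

Answer: M ≅ ℤ^1 ⊕ ℤ/2

Derivation:
rank_ℚ(R)=1; free=2−1=1
SNF(R) diag = [2] → torsion [2]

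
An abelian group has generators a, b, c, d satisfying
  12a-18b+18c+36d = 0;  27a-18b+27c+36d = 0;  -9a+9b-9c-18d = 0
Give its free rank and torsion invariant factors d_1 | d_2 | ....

rank_ℚ(R)=3; free=4−3=1
SNF(R) diag = [3, 9, 18] → torsion [3, 9, 18]

Answer: M ≅ ℤ^1 ⊕ ℤ/3 ⊕ ℤ/9 ⊕ ℤ/18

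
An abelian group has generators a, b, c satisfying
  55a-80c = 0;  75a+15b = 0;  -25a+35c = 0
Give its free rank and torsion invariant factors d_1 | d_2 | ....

rank_ℚ(R)=3; free=3−3=0
SNF(R) diag = [5, 15, 15] → torsion [5, 15, 15]

Answer: M ≅ ℤ/5 ⊕ ℤ/15 ⊕ ℤ/15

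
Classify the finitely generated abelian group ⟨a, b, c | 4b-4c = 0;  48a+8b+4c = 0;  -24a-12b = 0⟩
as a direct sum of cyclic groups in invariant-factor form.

rank_ℚ(R)=3; free=3−3=0
SNF(R) diag = [4, 12, 24] → torsion [4, 12, 24]

Answer: M ≅ ℤ/4 ⊕ ℤ/12 ⊕ ℤ/24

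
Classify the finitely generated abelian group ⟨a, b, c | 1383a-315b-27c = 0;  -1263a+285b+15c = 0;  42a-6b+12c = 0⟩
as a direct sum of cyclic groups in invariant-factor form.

rank_ℚ(R)=3; free=3−3=0
SNF(R) diag = [3, 6, 18] → torsion [3, 6, 18]

Answer: M ≅ ℤ/3 ⊕ ℤ/6 ⊕ ℤ/18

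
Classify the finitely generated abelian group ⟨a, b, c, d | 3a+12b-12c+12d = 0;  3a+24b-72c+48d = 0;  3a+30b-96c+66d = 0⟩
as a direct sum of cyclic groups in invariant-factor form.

Answer: M ≅ ℤ^1 ⊕ ℤ/3 ⊕ ℤ/6 ⊕ ℤ/12

Derivation:
rank_ℚ(R)=3; free=4−3=1
SNF(R) diag = [3, 6, 12] → torsion [3, 6, 12]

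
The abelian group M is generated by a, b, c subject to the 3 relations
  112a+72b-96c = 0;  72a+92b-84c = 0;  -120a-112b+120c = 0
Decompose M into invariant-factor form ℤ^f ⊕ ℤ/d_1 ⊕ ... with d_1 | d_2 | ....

rank_ℚ(R)=3; free=3−3=0
SNF(R) diag = [4, 8, 24] → torsion [4, 8, 24]

Answer: M ≅ ℤ/4 ⊕ ℤ/8 ⊕ ℤ/24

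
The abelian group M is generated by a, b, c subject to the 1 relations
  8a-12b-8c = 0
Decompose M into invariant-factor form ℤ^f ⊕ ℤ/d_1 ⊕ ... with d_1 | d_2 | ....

Answer: M ≅ ℤ^2 ⊕ ℤ/4

Derivation:
rank_ℚ(R)=1; free=3−1=2
SNF(R) diag = [4] → torsion [4]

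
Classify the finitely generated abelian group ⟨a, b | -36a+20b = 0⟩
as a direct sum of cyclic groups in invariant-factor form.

Answer: M ≅ ℤ^1 ⊕ ℤ/4

Derivation:
rank_ℚ(R)=1; free=2−1=1
SNF(R) diag = [4] → torsion [4]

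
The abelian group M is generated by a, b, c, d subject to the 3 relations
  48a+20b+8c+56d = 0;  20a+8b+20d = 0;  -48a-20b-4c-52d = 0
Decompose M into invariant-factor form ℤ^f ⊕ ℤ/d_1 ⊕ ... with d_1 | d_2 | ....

rank_ℚ(R)=3; free=4−3=1
SNF(R) diag = [4, 4, 4] → torsion [4, 4, 4]

Answer: M ≅ ℤ^1 ⊕ ℤ/4 ⊕ ℤ/4 ⊕ ℤ/4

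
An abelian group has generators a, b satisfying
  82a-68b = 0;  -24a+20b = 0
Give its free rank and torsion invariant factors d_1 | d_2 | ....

Answer: M ≅ ℤ/2 ⊕ ℤ/4

Derivation:
rank_ℚ(R)=2; free=2−2=0
SNF(R) diag = [2, 4] → torsion [2, 4]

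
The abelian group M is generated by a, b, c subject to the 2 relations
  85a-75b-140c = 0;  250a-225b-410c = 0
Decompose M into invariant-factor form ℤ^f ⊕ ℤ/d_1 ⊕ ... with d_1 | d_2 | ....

Answer: M ≅ ℤ^1 ⊕ ℤ/5 ⊕ ℤ/15

Derivation:
rank_ℚ(R)=2; free=3−2=1
SNF(R) diag = [5, 15] → torsion [5, 15]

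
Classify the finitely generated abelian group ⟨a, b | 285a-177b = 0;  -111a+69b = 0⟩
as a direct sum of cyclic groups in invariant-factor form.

rank_ℚ(R)=2; free=2−2=0
SNF(R) diag = [3, 6] → torsion [3, 6]

Answer: M ≅ ℤ/3 ⊕ ℤ/6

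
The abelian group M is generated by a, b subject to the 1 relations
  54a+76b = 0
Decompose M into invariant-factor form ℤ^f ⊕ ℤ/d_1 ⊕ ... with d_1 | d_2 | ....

Answer: M ≅ ℤ^1 ⊕ ℤ/2

Derivation:
rank_ℚ(R)=1; free=2−1=1
SNF(R) diag = [2] → torsion [2]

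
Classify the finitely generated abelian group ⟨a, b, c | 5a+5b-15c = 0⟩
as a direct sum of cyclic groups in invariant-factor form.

rank_ℚ(R)=1; free=3−1=2
SNF(R) diag = [5] → torsion [5]

Answer: M ≅ ℤ^2 ⊕ ℤ/5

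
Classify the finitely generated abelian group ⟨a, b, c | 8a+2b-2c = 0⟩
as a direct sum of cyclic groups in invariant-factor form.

rank_ℚ(R)=1; free=3−1=2
SNF(R) diag = [2] → torsion [2]

Answer: M ≅ ℤ^2 ⊕ ℤ/2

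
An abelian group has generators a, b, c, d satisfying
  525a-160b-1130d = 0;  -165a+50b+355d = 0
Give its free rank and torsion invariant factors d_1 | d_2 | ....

rank_ℚ(R)=2; free=4−2=2
SNF(R) diag = [5, 15] → torsion [5, 15]

Answer: M ≅ ℤ^2 ⊕ ℤ/5 ⊕ ℤ/15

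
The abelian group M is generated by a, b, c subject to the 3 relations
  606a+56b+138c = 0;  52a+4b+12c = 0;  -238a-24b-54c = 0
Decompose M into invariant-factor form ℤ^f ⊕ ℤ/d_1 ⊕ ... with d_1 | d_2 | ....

Answer: M ≅ ℤ/2 ⊕ ℤ/4 ⊕ ℤ/12

Derivation:
rank_ℚ(R)=3; free=3−3=0
SNF(R) diag = [2, 4, 12] → torsion [2, 4, 12]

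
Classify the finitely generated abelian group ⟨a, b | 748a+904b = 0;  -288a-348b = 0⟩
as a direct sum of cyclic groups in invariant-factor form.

rank_ℚ(R)=2; free=2−2=0
SNF(R) diag = [4, 12] → torsion [4, 12]

Answer: M ≅ ℤ/4 ⊕ ℤ/12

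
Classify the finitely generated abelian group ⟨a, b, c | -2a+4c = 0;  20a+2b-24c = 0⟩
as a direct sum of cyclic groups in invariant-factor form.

rank_ℚ(R)=2; free=3−2=1
SNF(R) diag = [2, 2] → torsion [2, 2]

Answer: M ≅ ℤ^1 ⊕ ℤ/2 ⊕ ℤ/2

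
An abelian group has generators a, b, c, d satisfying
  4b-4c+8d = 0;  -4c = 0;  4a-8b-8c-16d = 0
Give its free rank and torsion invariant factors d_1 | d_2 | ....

rank_ℚ(R)=3; free=4−3=1
SNF(R) diag = [4, 4, 4] → torsion [4, 4, 4]

Answer: M ≅ ℤ^1 ⊕ ℤ/4 ⊕ ℤ/4 ⊕ ℤ/4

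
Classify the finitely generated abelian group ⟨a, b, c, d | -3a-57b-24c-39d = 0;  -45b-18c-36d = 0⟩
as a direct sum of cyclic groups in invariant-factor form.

Answer: M ≅ ℤ^2 ⊕ ℤ/3 ⊕ ℤ/9

Derivation:
rank_ℚ(R)=2; free=4−2=2
SNF(R) diag = [3, 9] → torsion [3, 9]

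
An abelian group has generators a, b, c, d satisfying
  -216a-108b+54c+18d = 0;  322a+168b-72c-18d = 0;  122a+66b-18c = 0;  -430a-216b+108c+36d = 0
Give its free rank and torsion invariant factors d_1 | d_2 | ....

Answer: M ≅ ℤ/2 ⊕ ℤ/6 ⊕ ℤ/18 ⊕ ℤ/18

Derivation:
rank_ℚ(R)=4; free=4−4=0
SNF(R) diag = [2, 6, 18, 18] → torsion [2, 6, 18, 18]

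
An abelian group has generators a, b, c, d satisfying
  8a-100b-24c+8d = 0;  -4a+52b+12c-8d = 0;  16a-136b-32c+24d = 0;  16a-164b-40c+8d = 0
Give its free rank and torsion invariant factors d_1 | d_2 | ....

rank_ℚ(R)=4; free=4−4=0
SNF(R) diag = [4, 4, 8, 8] → torsion [4, 4, 8, 8]

Answer: M ≅ ℤ/4 ⊕ ℤ/4 ⊕ ℤ/8 ⊕ ℤ/8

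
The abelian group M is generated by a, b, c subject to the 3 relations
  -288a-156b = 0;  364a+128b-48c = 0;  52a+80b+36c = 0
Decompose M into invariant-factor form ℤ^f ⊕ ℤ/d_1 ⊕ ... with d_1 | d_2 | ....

rank_ℚ(R)=3; free=3−3=0
SNF(R) diag = [4, 12, 12] → torsion [4, 12, 12]

Answer: M ≅ ℤ/4 ⊕ ℤ/12 ⊕ ℤ/12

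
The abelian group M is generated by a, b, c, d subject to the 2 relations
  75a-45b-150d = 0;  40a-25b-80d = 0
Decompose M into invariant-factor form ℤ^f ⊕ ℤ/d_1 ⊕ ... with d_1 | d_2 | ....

rank_ℚ(R)=2; free=4−2=2
SNF(R) diag = [5, 15] → torsion [5, 15]

Answer: M ≅ ℤ^2 ⊕ ℤ/5 ⊕ ℤ/15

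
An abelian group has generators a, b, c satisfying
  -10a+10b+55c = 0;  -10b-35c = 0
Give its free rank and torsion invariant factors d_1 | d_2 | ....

rank_ℚ(R)=2; free=3−2=1
SNF(R) diag = [5, 10] → torsion [5, 10]

Answer: M ≅ ℤ^1 ⊕ ℤ/5 ⊕ ℤ/10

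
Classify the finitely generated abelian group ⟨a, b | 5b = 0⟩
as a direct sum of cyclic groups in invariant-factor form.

rank_ℚ(R)=1; free=2−1=1
SNF(R) diag = [5] → torsion [5]

Answer: M ≅ ℤ^1 ⊕ ℤ/5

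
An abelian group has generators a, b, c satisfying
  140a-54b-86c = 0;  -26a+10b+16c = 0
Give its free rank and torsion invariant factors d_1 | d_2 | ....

rank_ℚ(R)=2; free=3−2=1
SNF(R) diag = [2, 2] → torsion [2, 2]

Answer: M ≅ ℤ^1 ⊕ ℤ/2 ⊕ ℤ/2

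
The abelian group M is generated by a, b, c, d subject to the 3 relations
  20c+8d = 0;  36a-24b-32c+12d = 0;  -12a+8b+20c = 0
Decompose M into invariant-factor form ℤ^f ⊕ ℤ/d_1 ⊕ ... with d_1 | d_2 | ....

rank_ℚ(R)=3; free=4−3=1
SNF(R) diag = [4, 4, 4] → torsion [4, 4, 4]

Answer: M ≅ ℤ^1 ⊕ ℤ/4 ⊕ ℤ/4 ⊕ ℤ/4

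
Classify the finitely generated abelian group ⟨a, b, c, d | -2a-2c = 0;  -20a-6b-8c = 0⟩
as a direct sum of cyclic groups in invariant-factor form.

Answer: M ≅ ℤ^2 ⊕ ℤ/2 ⊕ ℤ/6

Derivation:
rank_ℚ(R)=2; free=4−2=2
SNF(R) diag = [2, 6] → torsion [2, 6]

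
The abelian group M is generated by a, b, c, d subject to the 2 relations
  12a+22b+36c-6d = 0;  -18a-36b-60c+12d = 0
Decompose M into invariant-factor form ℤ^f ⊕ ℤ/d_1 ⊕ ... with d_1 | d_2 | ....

Answer: M ≅ ℤ^2 ⊕ ℤ/2 ⊕ ℤ/6

Derivation:
rank_ℚ(R)=2; free=4−2=2
SNF(R) diag = [2, 6] → torsion [2, 6]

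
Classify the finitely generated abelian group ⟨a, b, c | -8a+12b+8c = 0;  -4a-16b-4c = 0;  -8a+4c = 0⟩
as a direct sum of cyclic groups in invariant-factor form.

Answer: M ≅ ℤ/4 ⊕ ℤ/4 ⊕ ℤ/4

Derivation:
rank_ℚ(R)=3; free=3−3=0
SNF(R) diag = [4, 4, 4] → torsion [4, 4, 4]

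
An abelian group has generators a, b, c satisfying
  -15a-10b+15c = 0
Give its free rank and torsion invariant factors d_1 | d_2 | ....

rank_ℚ(R)=1; free=3−1=2
SNF(R) diag = [5] → torsion [5]

Answer: M ≅ ℤ^2 ⊕ ℤ/5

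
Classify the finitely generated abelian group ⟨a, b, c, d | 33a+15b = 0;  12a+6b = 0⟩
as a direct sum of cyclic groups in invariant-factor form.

Answer: M ≅ ℤ^2 ⊕ ℤ/3 ⊕ ℤ/6

Derivation:
rank_ℚ(R)=2; free=4−2=2
SNF(R) diag = [3, 6] → torsion [3, 6]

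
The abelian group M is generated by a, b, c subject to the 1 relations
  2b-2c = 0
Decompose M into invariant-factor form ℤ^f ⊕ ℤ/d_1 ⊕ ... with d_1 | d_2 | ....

Answer: M ≅ ℤ^2 ⊕ ℤ/2

Derivation:
rank_ℚ(R)=1; free=3−1=2
SNF(R) diag = [2] → torsion [2]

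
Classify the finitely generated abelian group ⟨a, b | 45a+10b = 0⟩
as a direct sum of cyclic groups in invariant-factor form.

Answer: M ≅ ℤ^1 ⊕ ℤ/5

Derivation:
rank_ℚ(R)=1; free=2−1=1
SNF(R) diag = [5] → torsion [5]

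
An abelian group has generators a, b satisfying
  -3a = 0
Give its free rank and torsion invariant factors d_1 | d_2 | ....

rank_ℚ(R)=1; free=2−1=1
SNF(R) diag = [3] → torsion [3]

Answer: M ≅ ℤ^1 ⊕ ℤ/3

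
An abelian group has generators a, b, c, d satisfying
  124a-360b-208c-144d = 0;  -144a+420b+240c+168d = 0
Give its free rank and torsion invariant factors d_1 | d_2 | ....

rank_ℚ(R)=2; free=4−2=2
SNF(R) diag = [4, 12] → torsion [4, 12]

Answer: M ≅ ℤ^2 ⊕ ℤ/4 ⊕ ℤ/12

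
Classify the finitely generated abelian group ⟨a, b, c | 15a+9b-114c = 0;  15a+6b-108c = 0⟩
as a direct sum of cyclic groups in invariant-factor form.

Answer: M ≅ ℤ^1 ⊕ ℤ/3 ⊕ ℤ/3

Derivation:
rank_ℚ(R)=2; free=3−2=1
SNF(R) diag = [3, 3] → torsion [3, 3]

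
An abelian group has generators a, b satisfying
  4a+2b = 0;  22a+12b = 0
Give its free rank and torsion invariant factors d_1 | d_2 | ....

rank_ℚ(R)=2; free=2−2=0
SNF(R) diag = [2, 2] → torsion [2, 2]

Answer: M ≅ ℤ/2 ⊕ ℤ/2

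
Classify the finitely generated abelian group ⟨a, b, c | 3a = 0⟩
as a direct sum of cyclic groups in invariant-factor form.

rank_ℚ(R)=1; free=3−1=2
SNF(R) diag = [3] → torsion [3]

Answer: M ≅ ℤ^2 ⊕ ℤ/3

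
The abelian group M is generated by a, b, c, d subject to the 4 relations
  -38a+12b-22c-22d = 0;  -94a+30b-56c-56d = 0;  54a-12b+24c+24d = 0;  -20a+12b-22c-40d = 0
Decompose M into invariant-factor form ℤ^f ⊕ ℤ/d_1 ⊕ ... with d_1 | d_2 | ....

rank_ℚ(R)=4; free=4−4=0
SNF(R) diag = [2, 6, 18, 18] → torsion [2, 6, 18, 18]

Answer: M ≅ ℤ/2 ⊕ ℤ/6 ⊕ ℤ/18 ⊕ ℤ/18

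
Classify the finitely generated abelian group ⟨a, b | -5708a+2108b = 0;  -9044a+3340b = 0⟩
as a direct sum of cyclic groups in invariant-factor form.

rank_ℚ(R)=2; free=2−2=0
SNF(R) diag = [4, 8] → torsion [4, 8]

Answer: M ≅ ℤ/4 ⊕ ℤ/8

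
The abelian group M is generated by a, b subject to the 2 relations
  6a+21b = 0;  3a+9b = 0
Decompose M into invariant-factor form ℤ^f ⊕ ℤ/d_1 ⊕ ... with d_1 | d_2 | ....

Answer: M ≅ ℤ/3 ⊕ ℤ/3

Derivation:
rank_ℚ(R)=2; free=2−2=0
SNF(R) diag = [3, 3] → torsion [3, 3]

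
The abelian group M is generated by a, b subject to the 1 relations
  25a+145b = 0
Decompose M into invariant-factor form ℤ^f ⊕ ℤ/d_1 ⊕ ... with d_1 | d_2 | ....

rank_ℚ(R)=1; free=2−1=1
SNF(R) diag = [5] → torsion [5]

Answer: M ≅ ℤ^1 ⊕ ℤ/5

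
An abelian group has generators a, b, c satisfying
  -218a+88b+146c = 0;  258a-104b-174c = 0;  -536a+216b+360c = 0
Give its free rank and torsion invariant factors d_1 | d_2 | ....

Answer: M ≅ ℤ/2 ⊕ ℤ/4 ⊕ ℤ/8

Derivation:
rank_ℚ(R)=3; free=3−3=0
SNF(R) diag = [2, 4, 8] → torsion [2, 4, 8]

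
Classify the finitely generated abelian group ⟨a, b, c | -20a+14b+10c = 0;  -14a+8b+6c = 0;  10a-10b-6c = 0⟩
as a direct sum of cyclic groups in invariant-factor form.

rank_ℚ(R)=3; free=3−3=0
SNF(R) diag = [2, 2, 6] → torsion [2, 2, 6]

Answer: M ≅ ℤ/2 ⊕ ℤ/2 ⊕ ℤ/6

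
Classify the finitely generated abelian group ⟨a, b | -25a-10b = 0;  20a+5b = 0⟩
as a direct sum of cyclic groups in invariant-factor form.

Answer: M ≅ ℤ/5 ⊕ ℤ/15

Derivation:
rank_ℚ(R)=2; free=2−2=0
SNF(R) diag = [5, 15] → torsion [5, 15]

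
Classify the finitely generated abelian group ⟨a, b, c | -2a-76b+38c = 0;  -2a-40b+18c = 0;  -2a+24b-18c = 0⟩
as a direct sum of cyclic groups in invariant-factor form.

Answer: M ≅ ℤ/2 ⊕ ℤ/4 ⊕ ℤ/4

Derivation:
rank_ℚ(R)=3; free=3−3=0
SNF(R) diag = [2, 4, 4] → torsion [2, 4, 4]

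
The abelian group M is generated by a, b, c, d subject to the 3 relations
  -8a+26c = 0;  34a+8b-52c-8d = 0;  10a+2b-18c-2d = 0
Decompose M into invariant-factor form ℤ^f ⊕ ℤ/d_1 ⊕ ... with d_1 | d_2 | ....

Answer: M ≅ ℤ^1 ⊕ ℤ/2 ⊕ ℤ/2 ⊕ ℤ/2

Derivation:
rank_ℚ(R)=3; free=4−3=1
SNF(R) diag = [2, 2, 2] → torsion [2, 2, 2]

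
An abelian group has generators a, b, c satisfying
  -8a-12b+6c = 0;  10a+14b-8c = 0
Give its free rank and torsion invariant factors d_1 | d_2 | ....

rank_ℚ(R)=2; free=3−2=1
SNF(R) diag = [2, 2] → torsion [2, 2]

Answer: M ≅ ℤ^1 ⊕ ℤ/2 ⊕ ℤ/2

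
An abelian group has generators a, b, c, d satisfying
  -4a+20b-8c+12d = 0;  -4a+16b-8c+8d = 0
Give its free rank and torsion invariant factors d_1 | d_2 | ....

rank_ℚ(R)=2; free=4−2=2
SNF(R) diag = [4, 4] → torsion [4, 4]

Answer: M ≅ ℤ^2 ⊕ ℤ/4 ⊕ ℤ/4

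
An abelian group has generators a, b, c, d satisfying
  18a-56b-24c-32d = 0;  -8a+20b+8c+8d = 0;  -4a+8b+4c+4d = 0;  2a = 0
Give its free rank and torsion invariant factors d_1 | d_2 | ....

Answer: M ≅ ℤ/2 ⊕ ℤ/4 ⊕ ℤ/4 ⊕ ℤ/8

Derivation:
rank_ℚ(R)=4; free=4−4=0
SNF(R) diag = [2, 4, 4, 8] → torsion [2, 4, 4, 8]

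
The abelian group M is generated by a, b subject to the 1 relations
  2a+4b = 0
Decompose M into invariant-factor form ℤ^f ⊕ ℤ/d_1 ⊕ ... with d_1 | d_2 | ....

rank_ℚ(R)=1; free=2−1=1
SNF(R) diag = [2] → torsion [2]

Answer: M ≅ ℤ^1 ⊕ ℤ/2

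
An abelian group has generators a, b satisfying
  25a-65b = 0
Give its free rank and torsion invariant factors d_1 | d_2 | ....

Answer: M ≅ ℤ^1 ⊕ ℤ/5

Derivation:
rank_ℚ(R)=1; free=2−1=1
SNF(R) diag = [5] → torsion [5]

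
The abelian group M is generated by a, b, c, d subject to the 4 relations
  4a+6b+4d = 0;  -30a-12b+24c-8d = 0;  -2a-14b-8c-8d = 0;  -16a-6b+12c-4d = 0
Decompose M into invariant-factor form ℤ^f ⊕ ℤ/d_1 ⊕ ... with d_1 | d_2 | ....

rank_ℚ(R)=4; free=4−4=0
SNF(R) diag = [2, 2, 4, 12] → torsion [2, 2, 4, 12]

Answer: M ≅ ℤ/2 ⊕ ℤ/2 ⊕ ℤ/4 ⊕ ℤ/12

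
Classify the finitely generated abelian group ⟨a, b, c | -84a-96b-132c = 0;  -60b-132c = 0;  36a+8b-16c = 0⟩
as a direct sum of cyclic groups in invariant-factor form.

rank_ℚ(R)=3; free=3−3=0
SNF(R) diag = [4, 12, 36] → torsion [4, 12, 36]

Answer: M ≅ ℤ/4 ⊕ ℤ/12 ⊕ ℤ/36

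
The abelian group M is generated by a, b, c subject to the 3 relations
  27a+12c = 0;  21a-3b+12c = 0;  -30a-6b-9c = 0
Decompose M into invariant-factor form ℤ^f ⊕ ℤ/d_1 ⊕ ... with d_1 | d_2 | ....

Answer: M ≅ ℤ/3 ⊕ ℤ/3 ⊕ ℤ/9

Derivation:
rank_ℚ(R)=3; free=3−3=0
SNF(R) diag = [3, 3, 9] → torsion [3, 3, 9]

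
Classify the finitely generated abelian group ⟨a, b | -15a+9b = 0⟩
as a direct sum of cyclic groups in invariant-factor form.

rank_ℚ(R)=1; free=2−1=1
SNF(R) diag = [3] → torsion [3]

Answer: M ≅ ℤ^1 ⊕ ℤ/3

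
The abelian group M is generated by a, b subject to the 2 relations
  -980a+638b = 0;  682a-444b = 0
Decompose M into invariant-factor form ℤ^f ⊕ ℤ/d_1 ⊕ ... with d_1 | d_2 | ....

rank_ℚ(R)=2; free=2−2=0
SNF(R) diag = [2, 2] → torsion [2, 2]

Answer: M ≅ ℤ/2 ⊕ ℤ/2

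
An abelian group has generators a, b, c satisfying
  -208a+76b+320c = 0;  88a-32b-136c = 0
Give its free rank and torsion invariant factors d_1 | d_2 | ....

rank_ℚ(R)=2; free=3−2=1
SNF(R) diag = [4, 8] → torsion [4, 8]

Answer: M ≅ ℤ^1 ⊕ ℤ/4 ⊕ ℤ/8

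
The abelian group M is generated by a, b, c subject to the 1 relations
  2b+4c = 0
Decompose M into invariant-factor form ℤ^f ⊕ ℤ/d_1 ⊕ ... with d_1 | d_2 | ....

rank_ℚ(R)=1; free=3−1=2
SNF(R) diag = [2] → torsion [2]

Answer: M ≅ ℤ^2 ⊕ ℤ/2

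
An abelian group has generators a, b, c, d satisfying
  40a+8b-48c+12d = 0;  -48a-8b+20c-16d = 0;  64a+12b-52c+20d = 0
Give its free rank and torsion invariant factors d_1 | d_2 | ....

rank_ℚ(R)=3; free=4−3=1
SNF(R) diag = [4, 4, 12] → torsion [4, 4, 12]

Answer: M ≅ ℤ^1 ⊕ ℤ/4 ⊕ ℤ/4 ⊕ ℤ/12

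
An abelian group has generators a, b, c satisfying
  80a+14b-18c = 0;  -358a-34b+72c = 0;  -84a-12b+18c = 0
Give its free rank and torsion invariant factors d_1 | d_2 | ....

Answer: M ≅ ℤ/2 ⊕ ℤ/6 ⊕ ℤ/18

Derivation:
rank_ℚ(R)=3; free=3−3=0
SNF(R) diag = [2, 6, 18] → torsion [2, 6, 18]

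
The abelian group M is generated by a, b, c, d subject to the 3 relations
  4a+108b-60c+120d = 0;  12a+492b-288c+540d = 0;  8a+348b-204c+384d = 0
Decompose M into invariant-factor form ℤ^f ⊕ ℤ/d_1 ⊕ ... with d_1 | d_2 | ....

Answer: M ≅ ℤ^1 ⊕ ℤ/4 ⊕ ℤ/12 ⊕ ℤ/12

Derivation:
rank_ℚ(R)=3; free=4−3=1
SNF(R) diag = [4, 12, 12] → torsion [4, 12, 12]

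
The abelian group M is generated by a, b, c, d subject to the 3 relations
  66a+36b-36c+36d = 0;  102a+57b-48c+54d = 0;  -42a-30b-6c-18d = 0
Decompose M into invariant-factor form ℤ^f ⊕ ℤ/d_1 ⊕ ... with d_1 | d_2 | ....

Answer: M ≅ ℤ^1 ⊕ ℤ/3 ⊕ ℤ/6 ⊕ ℤ/18

Derivation:
rank_ℚ(R)=3; free=4−3=1
SNF(R) diag = [3, 6, 18] → torsion [3, 6, 18]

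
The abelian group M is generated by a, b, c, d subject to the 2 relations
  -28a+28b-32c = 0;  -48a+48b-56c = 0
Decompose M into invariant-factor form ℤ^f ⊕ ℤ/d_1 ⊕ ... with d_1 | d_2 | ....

rank_ℚ(R)=2; free=4−2=2
SNF(R) diag = [4, 8] → torsion [4, 8]

Answer: M ≅ ℤ^2 ⊕ ℤ/4 ⊕ ℤ/8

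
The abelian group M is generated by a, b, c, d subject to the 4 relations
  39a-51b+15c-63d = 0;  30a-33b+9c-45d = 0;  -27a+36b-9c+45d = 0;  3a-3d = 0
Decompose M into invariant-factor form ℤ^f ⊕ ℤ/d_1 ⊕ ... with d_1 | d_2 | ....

Answer: M ≅ ℤ/3 ⊕ ℤ/3 ⊕ ℤ/3 ⊕ ℤ/9

Derivation:
rank_ℚ(R)=4; free=4−4=0
SNF(R) diag = [3, 3, 3, 9] → torsion [3, 3, 3, 9]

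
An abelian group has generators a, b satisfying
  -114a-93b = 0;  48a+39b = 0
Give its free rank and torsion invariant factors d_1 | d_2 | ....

rank_ℚ(R)=2; free=2−2=0
SNF(R) diag = [3, 6] → torsion [3, 6]

Answer: M ≅ ℤ/3 ⊕ ℤ/6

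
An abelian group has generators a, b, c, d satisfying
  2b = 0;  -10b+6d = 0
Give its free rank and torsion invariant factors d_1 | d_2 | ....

rank_ℚ(R)=2; free=4−2=2
SNF(R) diag = [2, 6] → torsion [2, 6]

Answer: M ≅ ℤ^2 ⊕ ℤ/2 ⊕ ℤ/6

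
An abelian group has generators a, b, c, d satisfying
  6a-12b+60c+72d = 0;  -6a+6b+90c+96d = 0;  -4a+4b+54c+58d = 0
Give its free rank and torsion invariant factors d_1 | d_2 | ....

Answer: M ≅ ℤ^1 ⊕ ℤ/2 ⊕ ℤ/6 ⊕ ℤ/18

Derivation:
rank_ℚ(R)=3; free=4−3=1
SNF(R) diag = [2, 6, 18] → torsion [2, 6, 18]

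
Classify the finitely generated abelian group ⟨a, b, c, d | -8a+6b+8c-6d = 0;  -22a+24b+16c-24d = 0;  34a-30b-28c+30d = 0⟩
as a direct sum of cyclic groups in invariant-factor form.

rank_ℚ(R)=3; free=4−3=1
SNF(R) diag = [2, 6, 12] → torsion [2, 6, 12]

Answer: M ≅ ℤ^1 ⊕ ℤ/2 ⊕ ℤ/6 ⊕ ℤ/12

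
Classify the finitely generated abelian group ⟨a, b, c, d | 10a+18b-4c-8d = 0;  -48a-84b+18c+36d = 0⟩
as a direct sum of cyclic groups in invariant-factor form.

rank_ℚ(R)=2; free=4−2=2
SNF(R) diag = [2, 6] → torsion [2, 6]

Answer: M ≅ ℤ^2 ⊕ ℤ/2 ⊕ ℤ/6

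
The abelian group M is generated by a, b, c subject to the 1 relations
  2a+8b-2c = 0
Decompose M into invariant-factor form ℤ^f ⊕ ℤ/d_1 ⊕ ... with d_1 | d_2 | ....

Answer: M ≅ ℤ^2 ⊕ ℤ/2

Derivation:
rank_ℚ(R)=1; free=3−1=2
SNF(R) diag = [2] → torsion [2]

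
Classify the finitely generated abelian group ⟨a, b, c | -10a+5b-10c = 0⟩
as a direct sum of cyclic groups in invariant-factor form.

rank_ℚ(R)=1; free=3−1=2
SNF(R) diag = [5] → torsion [5]

Answer: M ≅ ℤ^2 ⊕ ℤ/5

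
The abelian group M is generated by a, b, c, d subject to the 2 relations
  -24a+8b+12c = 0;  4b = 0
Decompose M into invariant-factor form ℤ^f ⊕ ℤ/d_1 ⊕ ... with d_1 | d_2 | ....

rank_ℚ(R)=2; free=4−2=2
SNF(R) diag = [4, 12] → torsion [4, 12]

Answer: M ≅ ℤ^2 ⊕ ℤ/4 ⊕ ℤ/12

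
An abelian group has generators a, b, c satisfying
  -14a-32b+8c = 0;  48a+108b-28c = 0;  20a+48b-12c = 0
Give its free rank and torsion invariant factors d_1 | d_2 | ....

Answer: M ≅ ℤ/2 ⊕ ℤ/4 ⊕ ℤ/4

Derivation:
rank_ℚ(R)=3; free=3−3=0
SNF(R) diag = [2, 4, 4] → torsion [2, 4, 4]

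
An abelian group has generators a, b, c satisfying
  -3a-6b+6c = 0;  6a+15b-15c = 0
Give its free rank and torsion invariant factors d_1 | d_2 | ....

rank_ℚ(R)=2; free=3−2=1
SNF(R) diag = [3, 3] → torsion [3, 3]

Answer: M ≅ ℤ^1 ⊕ ℤ/3 ⊕ ℤ/3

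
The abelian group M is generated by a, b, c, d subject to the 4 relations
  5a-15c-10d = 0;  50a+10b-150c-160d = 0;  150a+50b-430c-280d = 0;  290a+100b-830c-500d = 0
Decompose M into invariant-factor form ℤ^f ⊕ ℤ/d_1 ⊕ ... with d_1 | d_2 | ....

rank_ℚ(R)=4; free=4−4=0
SNF(R) diag = [5, 10, 20, 40] → torsion [5, 10, 20, 40]

Answer: M ≅ ℤ/5 ⊕ ℤ/10 ⊕ ℤ/20 ⊕ ℤ/40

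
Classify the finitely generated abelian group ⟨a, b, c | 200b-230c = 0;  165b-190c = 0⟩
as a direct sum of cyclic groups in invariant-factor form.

Answer: M ≅ ℤ^1 ⊕ ℤ/5 ⊕ ℤ/10

Derivation:
rank_ℚ(R)=2; free=3−2=1
SNF(R) diag = [5, 10] → torsion [5, 10]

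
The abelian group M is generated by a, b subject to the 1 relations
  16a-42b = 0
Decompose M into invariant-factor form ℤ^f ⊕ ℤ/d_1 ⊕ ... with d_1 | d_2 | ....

rank_ℚ(R)=1; free=2−1=1
SNF(R) diag = [2] → torsion [2]

Answer: M ≅ ℤ^1 ⊕ ℤ/2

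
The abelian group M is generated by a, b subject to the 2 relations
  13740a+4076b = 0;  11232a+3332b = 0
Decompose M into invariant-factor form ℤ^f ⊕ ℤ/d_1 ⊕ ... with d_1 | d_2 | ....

Answer: M ≅ ℤ/4 ⊕ ℤ/12

Derivation:
rank_ℚ(R)=2; free=2−2=0
SNF(R) diag = [4, 12] → torsion [4, 12]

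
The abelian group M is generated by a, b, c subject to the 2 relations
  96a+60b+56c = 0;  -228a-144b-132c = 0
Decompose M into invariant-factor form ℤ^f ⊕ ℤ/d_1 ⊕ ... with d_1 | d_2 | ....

Answer: M ≅ ℤ^1 ⊕ ℤ/4 ⊕ ℤ/12

Derivation:
rank_ℚ(R)=2; free=3−2=1
SNF(R) diag = [4, 12] → torsion [4, 12]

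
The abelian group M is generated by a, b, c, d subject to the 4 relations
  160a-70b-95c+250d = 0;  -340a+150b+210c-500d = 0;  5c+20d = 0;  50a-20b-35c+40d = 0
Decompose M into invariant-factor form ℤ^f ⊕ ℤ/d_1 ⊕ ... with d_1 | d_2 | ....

rank_ℚ(R)=4; free=4−4=0
SNF(R) diag = [5, 10, 10, 30] → torsion [5, 10, 10, 30]

Answer: M ≅ ℤ/5 ⊕ ℤ/10 ⊕ ℤ/10 ⊕ ℤ/30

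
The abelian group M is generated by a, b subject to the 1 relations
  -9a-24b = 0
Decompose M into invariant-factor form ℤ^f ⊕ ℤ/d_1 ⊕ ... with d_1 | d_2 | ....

Answer: M ≅ ℤ^1 ⊕ ℤ/3

Derivation:
rank_ℚ(R)=1; free=2−1=1
SNF(R) diag = [3] → torsion [3]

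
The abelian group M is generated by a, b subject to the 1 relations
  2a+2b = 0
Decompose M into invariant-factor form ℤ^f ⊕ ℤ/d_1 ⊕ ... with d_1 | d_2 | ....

Answer: M ≅ ℤ^1 ⊕ ℤ/2

Derivation:
rank_ℚ(R)=1; free=2−1=1
SNF(R) diag = [2] → torsion [2]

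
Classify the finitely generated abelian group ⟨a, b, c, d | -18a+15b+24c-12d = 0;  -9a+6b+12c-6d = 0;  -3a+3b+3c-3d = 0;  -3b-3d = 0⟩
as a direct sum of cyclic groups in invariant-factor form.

rank_ℚ(R)=4; free=4−4=0
SNF(R) diag = [3, 3, 3, 3] → torsion [3, 3, 3, 3]

Answer: M ≅ ℤ/3 ⊕ ℤ/3 ⊕ ℤ/3 ⊕ ℤ/3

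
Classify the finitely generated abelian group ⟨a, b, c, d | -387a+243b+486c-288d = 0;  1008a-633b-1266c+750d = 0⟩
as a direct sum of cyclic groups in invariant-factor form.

rank_ℚ(R)=2; free=4−2=2
SNF(R) diag = [3, 9] → torsion [3, 9]

Answer: M ≅ ℤ^2 ⊕ ℤ/3 ⊕ ℤ/9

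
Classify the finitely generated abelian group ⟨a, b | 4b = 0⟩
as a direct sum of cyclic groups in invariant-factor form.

rank_ℚ(R)=1; free=2−1=1
SNF(R) diag = [4] → torsion [4]

Answer: M ≅ ℤ^1 ⊕ ℤ/4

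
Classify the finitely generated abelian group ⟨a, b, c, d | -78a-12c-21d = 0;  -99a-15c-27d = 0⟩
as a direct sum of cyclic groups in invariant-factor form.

Answer: M ≅ ℤ^2 ⊕ ℤ/3 ⊕ ℤ/3

Derivation:
rank_ℚ(R)=2; free=4−2=2
SNF(R) diag = [3, 3] → torsion [3, 3]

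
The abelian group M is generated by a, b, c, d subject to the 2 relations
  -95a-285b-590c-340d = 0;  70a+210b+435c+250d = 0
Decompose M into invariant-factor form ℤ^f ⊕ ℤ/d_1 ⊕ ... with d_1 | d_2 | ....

rank_ℚ(R)=2; free=4−2=2
SNF(R) diag = [5, 5] → torsion [5, 5]

Answer: M ≅ ℤ^2 ⊕ ℤ/5 ⊕ ℤ/5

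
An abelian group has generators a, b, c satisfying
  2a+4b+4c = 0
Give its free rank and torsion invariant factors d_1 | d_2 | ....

rank_ℚ(R)=1; free=3−1=2
SNF(R) diag = [2] → torsion [2]

Answer: M ≅ ℤ^2 ⊕ ℤ/2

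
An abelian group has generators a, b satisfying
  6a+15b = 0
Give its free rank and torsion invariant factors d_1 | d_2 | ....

rank_ℚ(R)=1; free=2−1=1
SNF(R) diag = [3] → torsion [3]

Answer: M ≅ ℤ^1 ⊕ ℤ/3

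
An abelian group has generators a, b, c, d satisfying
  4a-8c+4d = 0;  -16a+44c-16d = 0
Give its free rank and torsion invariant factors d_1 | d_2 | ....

rank_ℚ(R)=2; free=4−2=2
SNF(R) diag = [4, 12] → torsion [4, 12]

Answer: M ≅ ℤ^2 ⊕ ℤ/4 ⊕ ℤ/12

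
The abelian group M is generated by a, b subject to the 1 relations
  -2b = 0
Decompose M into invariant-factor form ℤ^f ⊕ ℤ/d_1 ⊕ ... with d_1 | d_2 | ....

Answer: M ≅ ℤ^1 ⊕ ℤ/2

Derivation:
rank_ℚ(R)=1; free=2−1=1
SNF(R) diag = [2] → torsion [2]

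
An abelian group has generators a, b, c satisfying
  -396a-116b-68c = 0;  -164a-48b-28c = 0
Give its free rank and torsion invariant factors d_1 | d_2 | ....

Answer: M ≅ ℤ^1 ⊕ ℤ/4 ⊕ ℤ/4

Derivation:
rank_ℚ(R)=2; free=3−2=1
SNF(R) diag = [4, 4] → torsion [4, 4]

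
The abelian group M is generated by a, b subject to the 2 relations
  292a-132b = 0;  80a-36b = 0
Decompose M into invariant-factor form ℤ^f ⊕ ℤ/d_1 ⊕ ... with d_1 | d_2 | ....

Answer: M ≅ ℤ/4 ⊕ ℤ/12

Derivation:
rank_ℚ(R)=2; free=2−2=0
SNF(R) diag = [4, 12] → torsion [4, 12]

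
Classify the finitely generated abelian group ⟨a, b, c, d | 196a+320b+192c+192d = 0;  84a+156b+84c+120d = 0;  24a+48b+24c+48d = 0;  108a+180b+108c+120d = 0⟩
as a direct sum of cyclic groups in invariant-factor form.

Answer: M ≅ ℤ/4 ⊕ ℤ/12 ⊕ ℤ/24 ⊕ ℤ/48

Derivation:
rank_ℚ(R)=4; free=4−4=0
SNF(R) diag = [4, 12, 24, 48] → torsion [4, 12, 24, 48]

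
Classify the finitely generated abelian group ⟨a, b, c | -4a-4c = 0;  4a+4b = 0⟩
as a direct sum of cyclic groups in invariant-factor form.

rank_ℚ(R)=2; free=3−2=1
SNF(R) diag = [4, 4] → torsion [4, 4]

Answer: M ≅ ℤ^1 ⊕ ℤ/4 ⊕ ℤ/4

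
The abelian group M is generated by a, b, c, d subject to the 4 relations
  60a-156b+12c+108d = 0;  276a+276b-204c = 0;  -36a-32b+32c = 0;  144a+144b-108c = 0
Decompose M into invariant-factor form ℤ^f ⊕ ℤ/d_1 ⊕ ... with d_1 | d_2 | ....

Answer: M ≅ ℤ/4 ⊕ ℤ/12 ⊕ ℤ/36 ⊕ ℤ/108

Derivation:
rank_ℚ(R)=4; free=4−4=0
SNF(R) diag = [4, 12, 36, 108] → torsion [4, 12, 36, 108]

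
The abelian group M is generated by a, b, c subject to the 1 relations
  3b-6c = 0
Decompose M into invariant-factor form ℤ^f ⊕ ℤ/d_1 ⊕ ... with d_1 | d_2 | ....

Answer: M ≅ ℤ^2 ⊕ ℤ/3

Derivation:
rank_ℚ(R)=1; free=3−1=2
SNF(R) diag = [3] → torsion [3]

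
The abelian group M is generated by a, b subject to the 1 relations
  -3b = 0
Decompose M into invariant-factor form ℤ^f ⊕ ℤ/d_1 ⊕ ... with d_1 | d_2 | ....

Answer: M ≅ ℤ^1 ⊕ ℤ/3

Derivation:
rank_ℚ(R)=1; free=2−1=1
SNF(R) diag = [3] → torsion [3]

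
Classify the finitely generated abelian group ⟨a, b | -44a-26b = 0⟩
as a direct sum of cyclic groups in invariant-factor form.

Answer: M ≅ ℤ^1 ⊕ ℤ/2

Derivation:
rank_ℚ(R)=1; free=2−1=1
SNF(R) diag = [2] → torsion [2]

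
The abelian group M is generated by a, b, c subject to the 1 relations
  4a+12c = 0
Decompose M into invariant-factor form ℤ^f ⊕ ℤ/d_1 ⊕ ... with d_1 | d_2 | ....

rank_ℚ(R)=1; free=3−1=2
SNF(R) diag = [4] → torsion [4]

Answer: M ≅ ℤ^2 ⊕ ℤ/4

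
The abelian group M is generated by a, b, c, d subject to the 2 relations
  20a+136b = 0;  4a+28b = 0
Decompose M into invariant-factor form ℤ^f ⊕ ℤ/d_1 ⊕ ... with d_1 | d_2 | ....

Answer: M ≅ ℤ^2 ⊕ ℤ/4 ⊕ ℤ/4

Derivation:
rank_ℚ(R)=2; free=4−2=2
SNF(R) diag = [4, 4] → torsion [4, 4]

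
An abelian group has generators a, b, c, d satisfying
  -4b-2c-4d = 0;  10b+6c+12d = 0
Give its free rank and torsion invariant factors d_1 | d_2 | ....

rank_ℚ(R)=2; free=4−2=2
SNF(R) diag = [2, 2] → torsion [2, 2]

Answer: M ≅ ℤ^2 ⊕ ℤ/2 ⊕ ℤ/2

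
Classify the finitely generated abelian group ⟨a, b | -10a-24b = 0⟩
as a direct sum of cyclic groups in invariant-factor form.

Answer: M ≅ ℤ^1 ⊕ ℤ/2

Derivation:
rank_ℚ(R)=1; free=2−1=1
SNF(R) diag = [2] → torsion [2]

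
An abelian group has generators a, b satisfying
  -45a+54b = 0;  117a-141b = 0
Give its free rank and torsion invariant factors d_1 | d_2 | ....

rank_ℚ(R)=2; free=2−2=0
SNF(R) diag = [3, 9] → torsion [3, 9]

Answer: M ≅ ℤ/3 ⊕ ℤ/9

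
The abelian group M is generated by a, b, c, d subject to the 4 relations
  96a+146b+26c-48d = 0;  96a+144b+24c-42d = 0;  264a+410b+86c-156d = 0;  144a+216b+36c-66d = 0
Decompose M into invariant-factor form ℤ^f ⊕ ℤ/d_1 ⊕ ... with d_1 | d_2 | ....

Answer: M ≅ ℤ/2 ⊕ ℤ/6 ⊕ ℤ/12 ⊕ ℤ/24

Derivation:
rank_ℚ(R)=4; free=4−4=0
SNF(R) diag = [2, 6, 12, 24] → torsion [2, 6, 12, 24]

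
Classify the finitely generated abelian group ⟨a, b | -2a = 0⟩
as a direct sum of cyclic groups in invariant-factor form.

Answer: M ≅ ℤ^1 ⊕ ℤ/2

Derivation:
rank_ℚ(R)=1; free=2−1=1
SNF(R) diag = [2] → torsion [2]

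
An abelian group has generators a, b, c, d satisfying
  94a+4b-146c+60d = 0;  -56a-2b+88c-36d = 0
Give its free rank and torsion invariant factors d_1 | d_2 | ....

Answer: M ≅ ℤ^2 ⊕ ℤ/2 ⊕ ℤ/6

Derivation:
rank_ℚ(R)=2; free=4−2=2
SNF(R) diag = [2, 6] → torsion [2, 6]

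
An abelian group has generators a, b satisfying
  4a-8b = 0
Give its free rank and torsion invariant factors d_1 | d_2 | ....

rank_ℚ(R)=1; free=2−1=1
SNF(R) diag = [4] → torsion [4]

Answer: M ≅ ℤ^1 ⊕ ℤ/4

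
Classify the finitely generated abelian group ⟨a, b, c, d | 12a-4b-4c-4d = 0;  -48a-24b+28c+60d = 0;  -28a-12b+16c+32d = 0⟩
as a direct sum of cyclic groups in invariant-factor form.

rank_ℚ(R)=3; free=4−3=1
SNF(R) diag = [4, 4, 8] → torsion [4, 4, 8]

Answer: M ≅ ℤ^1 ⊕ ℤ/4 ⊕ ℤ/4 ⊕ ℤ/8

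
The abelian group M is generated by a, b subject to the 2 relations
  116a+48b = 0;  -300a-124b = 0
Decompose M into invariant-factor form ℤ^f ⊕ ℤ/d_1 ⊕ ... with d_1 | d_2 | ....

rank_ℚ(R)=2; free=2−2=0
SNF(R) diag = [4, 4] → torsion [4, 4]

Answer: M ≅ ℤ/4 ⊕ ℤ/4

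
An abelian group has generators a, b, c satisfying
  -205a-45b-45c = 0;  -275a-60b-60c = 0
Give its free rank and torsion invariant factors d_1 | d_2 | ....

rank_ℚ(R)=2; free=3−2=1
SNF(R) diag = [5, 15] → torsion [5, 15]

Answer: M ≅ ℤ^1 ⊕ ℤ/5 ⊕ ℤ/15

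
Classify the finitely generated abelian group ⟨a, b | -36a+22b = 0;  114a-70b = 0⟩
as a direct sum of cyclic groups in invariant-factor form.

rank_ℚ(R)=2; free=2−2=0
SNF(R) diag = [2, 6] → torsion [2, 6]

Answer: M ≅ ℤ/2 ⊕ ℤ/6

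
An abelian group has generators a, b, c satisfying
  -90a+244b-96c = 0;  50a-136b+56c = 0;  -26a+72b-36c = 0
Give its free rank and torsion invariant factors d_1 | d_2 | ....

rank_ℚ(R)=3; free=3−3=0
SNF(R) diag = [2, 4, 4] → torsion [2, 4, 4]

Answer: M ≅ ℤ/2 ⊕ ℤ/4 ⊕ ℤ/4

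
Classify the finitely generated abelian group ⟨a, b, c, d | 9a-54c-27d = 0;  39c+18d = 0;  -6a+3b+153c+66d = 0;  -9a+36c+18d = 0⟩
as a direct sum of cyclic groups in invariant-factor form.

Answer: M ≅ ℤ/3 ⊕ ℤ/3 ⊕ ℤ/9 ⊕ ℤ/9

Derivation:
rank_ℚ(R)=4; free=4−4=0
SNF(R) diag = [3, 3, 9, 9] → torsion [3, 3, 9, 9]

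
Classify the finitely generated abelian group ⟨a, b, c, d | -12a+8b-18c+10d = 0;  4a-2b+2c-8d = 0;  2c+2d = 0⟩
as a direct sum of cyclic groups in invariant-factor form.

rank_ℚ(R)=3; free=4−3=1
SNF(R) diag = [2, 2, 4] → torsion [2, 2, 4]

Answer: M ≅ ℤ^1 ⊕ ℤ/2 ⊕ ℤ/2 ⊕ ℤ/4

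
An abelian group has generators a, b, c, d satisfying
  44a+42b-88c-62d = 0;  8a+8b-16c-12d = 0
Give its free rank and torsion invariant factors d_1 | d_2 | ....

Answer: M ≅ ℤ^2 ⊕ ℤ/2 ⊕ ℤ/4

Derivation:
rank_ℚ(R)=2; free=4−2=2
SNF(R) diag = [2, 4] → torsion [2, 4]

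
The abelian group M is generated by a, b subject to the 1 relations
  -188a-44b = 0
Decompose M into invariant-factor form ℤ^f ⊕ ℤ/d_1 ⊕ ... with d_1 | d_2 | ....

rank_ℚ(R)=1; free=2−1=1
SNF(R) diag = [4] → torsion [4]

Answer: M ≅ ℤ^1 ⊕ ℤ/4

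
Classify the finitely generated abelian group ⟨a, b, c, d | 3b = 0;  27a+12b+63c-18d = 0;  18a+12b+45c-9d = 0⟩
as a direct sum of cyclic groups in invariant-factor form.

Answer: M ≅ ℤ^1 ⊕ ℤ/3 ⊕ ℤ/9 ⊕ ℤ/9

Derivation:
rank_ℚ(R)=3; free=4−3=1
SNF(R) diag = [3, 9, 9] → torsion [3, 9, 9]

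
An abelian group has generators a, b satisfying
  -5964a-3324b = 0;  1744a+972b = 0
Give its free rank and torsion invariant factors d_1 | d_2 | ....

rank_ℚ(R)=2; free=2−2=0
SNF(R) diag = [4, 12] → torsion [4, 12]

Answer: M ≅ ℤ/4 ⊕ ℤ/12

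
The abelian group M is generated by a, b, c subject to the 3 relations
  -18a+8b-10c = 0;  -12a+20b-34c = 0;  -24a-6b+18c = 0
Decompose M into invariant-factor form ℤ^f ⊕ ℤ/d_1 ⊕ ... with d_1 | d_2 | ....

rank_ℚ(R)=3; free=3−3=0
SNF(R) diag = [2, 6, 6] → torsion [2, 6, 6]

Answer: M ≅ ℤ/2 ⊕ ℤ/6 ⊕ ℤ/6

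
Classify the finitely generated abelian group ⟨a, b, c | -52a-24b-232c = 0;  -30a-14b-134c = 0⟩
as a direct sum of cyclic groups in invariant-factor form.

rank_ℚ(R)=2; free=3−2=1
SNF(R) diag = [2, 4] → torsion [2, 4]

Answer: M ≅ ℤ^1 ⊕ ℤ/2 ⊕ ℤ/4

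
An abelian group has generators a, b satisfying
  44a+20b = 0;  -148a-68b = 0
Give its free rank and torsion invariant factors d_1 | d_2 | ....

Answer: M ≅ ℤ/4 ⊕ ℤ/8

Derivation:
rank_ℚ(R)=2; free=2−2=0
SNF(R) diag = [4, 8] → torsion [4, 8]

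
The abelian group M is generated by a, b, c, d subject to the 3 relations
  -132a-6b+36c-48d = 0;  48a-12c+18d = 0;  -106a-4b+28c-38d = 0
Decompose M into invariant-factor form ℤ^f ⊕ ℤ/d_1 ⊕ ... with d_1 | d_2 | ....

rank_ℚ(R)=3; free=4−3=1
SNF(R) diag = [2, 6, 6] → torsion [2, 6, 6]

Answer: M ≅ ℤ^1 ⊕ ℤ/2 ⊕ ℤ/6 ⊕ ℤ/6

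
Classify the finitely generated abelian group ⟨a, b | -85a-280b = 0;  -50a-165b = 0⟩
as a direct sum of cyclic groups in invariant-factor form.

rank_ℚ(R)=2; free=2−2=0
SNF(R) diag = [5, 5] → torsion [5, 5]

Answer: M ≅ ℤ/5 ⊕ ℤ/5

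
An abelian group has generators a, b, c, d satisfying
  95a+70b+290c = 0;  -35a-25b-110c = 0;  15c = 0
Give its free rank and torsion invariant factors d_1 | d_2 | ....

Answer: M ≅ ℤ^1 ⊕ ℤ/5 ⊕ ℤ/15 ⊕ ℤ/15

Derivation:
rank_ℚ(R)=3; free=4−3=1
SNF(R) diag = [5, 15, 15] → torsion [5, 15, 15]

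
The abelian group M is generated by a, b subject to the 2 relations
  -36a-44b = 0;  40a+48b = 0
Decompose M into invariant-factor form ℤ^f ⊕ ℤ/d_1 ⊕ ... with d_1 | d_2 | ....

Answer: M ≅ ℤ/4 ⊕ ℤ/8

Derivation:
rank_ℚ(R)=2; free=2−2=0
SNF(R) diag = [4, 8] → torsion [4, 8]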